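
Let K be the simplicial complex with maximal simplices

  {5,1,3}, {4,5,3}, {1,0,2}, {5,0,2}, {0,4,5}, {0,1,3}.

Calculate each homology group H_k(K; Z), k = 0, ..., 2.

Order the vertices as 0 < 1 < 2 < 3 < 4 < 5. Listing each simplex with vertices in this order, K has dimension 2 with simplices:

  0-simplices (6): [0], [1], [2], [3], [4], [5]
  1-simplices (12): [0,1], [0,2], [0,3], [0,4], [0,5], [1,2], [1,3], [1,5], [2,5], [3,4], [3,5], [4,5]
  2-simplices (6): [0,1,2], [0,1,3], [0,2,5], [0,4,5], [1,3,5], [3,4,5]

so the chain groups are C_0 ≅ Z^6, C_1 ≅ Z^12, C_2 ≅ Z^6.

The boundary map ∂_1: C_1 → C_0 maps an edge to its endpoints' difference, ∂[p,q] = q − p. For instance
  ∂[2,5] = [5] − [2].
The resulting 6×12 matrix has rank 5, and its Smith normal form has invariant factors (1,1,1,1,1).

Boundary ∂_2: C_2 → C_1 maps a triangle to the signed sum of its edges. For instance
  ∂[0,1,3] = [1,3] − [0,3] + [0,1],
  ∂[0,4,5] = [4,5] − [0,5] + [0,4].
As a 12×6 matrix over Z this has rank 6, with invariant factors (1,1,1,1,1,1).

From H_k ≅ ker(∂_k) / im(∂_{k+1}) we obtain:

  H_0: rank C_0 − rank ∂_1 = 6 − 5 = 1, and the invariant factors of ∂_1 are all 1, so H_0 = Z.
  H_1: rank ker ∂_1 − rank ∂_2 = (12 − 5) − 6 = 1, and the invariant factors of ∂_2 are all 1, so H_1 = Z.
  H_2: rank ker ∂_2 − rank ∂_3 = (6 − 6) − 0 = 0, and there is no ∂_3, so H_2 = 0.

As a check, the Euler characteristic is 6 − 12 + 6 = 0, which agrees with 1 − 1 + 0 = 0.
(K is a triangulation of the cylinder S^1 x I.)

H_0 = Z,  H_1 = Z,  H_2 = 0.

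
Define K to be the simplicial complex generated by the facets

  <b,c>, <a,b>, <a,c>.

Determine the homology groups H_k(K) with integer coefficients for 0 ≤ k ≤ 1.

Take the total order a < b < c on the vertex set. Then K (dimension 1) consists of the simplices:

  0-simplices (3): a, b, c
  1-simplices (3): ab, ac, bc

Hence C_0 ≅ Z^3, C_1 ≅ Z^3.

∂_1: C_1 → C_0 sends each edge [p,q] (with p < q) to q − p.
The 3×3 boundary matrix has rank 2 and Smith normal form diag(1,1).

Computing H_k = (kernel of ∂_k) / (image of ∂_{k+1}):

  H_0: rank C_0 − rank ∂_1 = 3 − 2 = 1, and the invariant factors of ∂_1 are all 1, so H_0 ≅ Z.
  H_1: rank ker ∂_1 − rank ∂_2 = (3 − 2) − 0 = 1, and there is no ∂_2, so H_1 ≅ Z.

(K is a triangulation of the circle S^1.)

H_0 ≅ Z,  H_1 ≅ Z.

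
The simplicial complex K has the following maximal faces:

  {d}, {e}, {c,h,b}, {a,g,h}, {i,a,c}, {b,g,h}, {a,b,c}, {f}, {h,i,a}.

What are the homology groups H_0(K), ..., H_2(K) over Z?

Fix the vertex order a < b < c < d < e < f < g < h < i and write every simplex with vertices in increasing order. Then dim K = 2 and the simplices of K are:

  0-simplices (9): a, b, c, d, e, f, g, h, i
  1-simplices (12): ab, ac, ag, ah, ai, bc, bg, bh, ch, ci, gh, hi
  2-simplices (6): abc, aci, agh, ahi, bch, bgh

so the chain groups are C_0 ≅ Z^9, C_1 ≅ Z^12, C_2 ≅ Z^6.

The boundary map ∂_1: C_1 → C_0 is given by ∂[p,q] = [q] − [p].
The 9×12 boundary matrix has rank 5 and Smith normal form diag(1,1,1,1,1).

∂_2: C_2 → C_1 sends each 2-simplex [p,q,r] to [q,r] − [p,r] + [p,q]. For instance
  ∂ahi = hi − ai + ah,
  ∂agh = gh − ah + ag.
The resulting 12×6 matrix has rank 6, and its Smith normal form has invariant factors (1,1,1,1,1,1).

Computing H_k = (kernel of ∂_k) / (image of ∂_{k+1}):

  H_0: rank C_0 − rank ∂_1 = 9 − 5 = 4, and the invariant factors of ∂_1 are all 1, so H_0 = Z^4.
  H_1: rank ker ∂_1 − rank ∂_2 = (12 − 5) − 6 = 1, and the invariant factors of ∂_2 are all 1, so H_1 = Z.
  H_2: rank ker ∂_2 − rank ∂_3 = (6 − 6) − 0 = 0, and there is no ∂_3, so H_2 = 0.

As a check, the Euler characteristic is 9 − 12 + 6 = 3, which agrees with 4 − 1 + 0 = 3.

H_0 ≅ Z^4,  H_1 ≅ Z,  H_2 = 0.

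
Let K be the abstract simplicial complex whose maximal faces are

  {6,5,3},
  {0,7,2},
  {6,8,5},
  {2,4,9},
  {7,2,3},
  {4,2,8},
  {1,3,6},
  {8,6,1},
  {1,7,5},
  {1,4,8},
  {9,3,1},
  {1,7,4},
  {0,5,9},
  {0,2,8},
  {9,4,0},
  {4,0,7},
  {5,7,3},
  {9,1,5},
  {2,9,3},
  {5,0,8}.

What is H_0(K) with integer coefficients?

Take the total order 0 < 1 < 2 < 3 < 4 < 5 < 6 < 7 < 8 < 9 on the vertex set. Then K (dimension 2) consists of the simplices:

  0-simplices (10): [0], [1], [2], [3], [4], [5], [6], [7], [8], [9]
  1-simplices (30): (30 of them)
  2-simplices (20): (20 of them)

Hence C_0 ≅ Z^10, C_1 ≅ Z^30, C_2 ≅ Z^20.

The boundary map ∂_1: C_1 → C_0 is given by ∂[p,q] = [q] − [p]. For instance
  ∂[3,7] = [7] − [3].
As a 10×30 matrix over Z this has rank 9, with invariant factors (1,1,1,1,1,1,1,1,1).

Boundary ∂_2: C_2 → C_1 sends each 2-simplex [p,q,r] to [q,r] − [p,r] + [p,q]. For instance
  ∂[0,4,9] = [4,9] − [0,9] + [0,4],
  ∂[0,4,7] = [4,7] − [0,7] + [0,4].
The resulting 30×20 matrix has rank 20, and its Smith normal form has invariant factors (1,1,1,1,1,1,1,1,1,1,1,1,1,1,1,1,1,1,1,2).

Reading off H_k = ker ∂_k / im ∂_{k+1}:

  H_0: rank C_0 − rank ∂_1 = 10 − 9 = 1, and the invariant factors of ∂_1 are all 1, so H_0 = Z.

H_0 ≅ Z.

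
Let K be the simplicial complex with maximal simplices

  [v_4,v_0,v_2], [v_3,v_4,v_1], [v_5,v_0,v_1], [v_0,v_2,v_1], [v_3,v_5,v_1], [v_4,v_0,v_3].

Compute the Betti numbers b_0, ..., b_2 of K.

Fix the vertex order v_0 < v_1 < v_2 < v_3 < v_4 < v_5 and write every simplex with vertices in increasing order. Then dim K = 2 and the simplices of K are:

  0-simplices (6): [v_0], [v_1], [v_2], [v_3], [v_4], [v_5]
  1-simplices (12): [v_0,v_1], [v_0,v_2], [v_0,v_3], [v_0,v_4], [v_0,v_5], [v_1,v_2], [v_1,v_3], [v_1,v_4], [v_1,v_5], [v_2,v_4], [v_3,v_4], [v_3,v_5]
  2-simplices (6): [v_0,v_1,v_2], [v_0,v_1,v_5], [v_0,v_2,v_4], [v_0,v_3,v_4], [v_1,v_3,v_4], [v_1,v_3,v_5]

giving chain groups C_0 ≅ Z^6, C_1 ≅ Z^12, C_2 ≅ Z^6.

The boundary map ∂_1: C_1 → C_0 sends each edge [p,q] (with p < q) to q − p.
The resulting 6×12 matrix has rank 5, and its Smith normal form has invariant factors (1,1,1,1,1).

Boundary ∂_2: C_2 → C_1 acts by ∂[p,q,r] = [q,r] − [p,r] + [p,q]. For instance
  ∂[v_0,v_1,v_5] = [v_1,v_5] − [v_0,v_5] + [v_0,v_1],
  ∂[v_1,v_3,v_4] = [v_3,v_4] − [v_1,v_4] + [v_1,v_3].
This gives a 12×6 integer matrix of rank 6; reducing to Smith normal form yields diagonal entries (1,1,1,1,1,1).

Reading off H_k = ker ∂_k / im ∂_{k+1}:

  H_0: rank C_0 − rank ∂_1 = 6 − 5 = 1, and the invariant factors of ∂_1 are all 1, so H_0 = Z.
  H_1: rank ker ∂_1 − rank ∂_2 = (12 − 5) − 6 = 1, and the invariant factors of ∂_2 are all 1, so H_1 = Z.
  H_2: rank ker ∂_2 − rank ∂_3 = (6 − 6) − 0 = 0, and there is no ∂_3, so H_2 = 0.

As a check, the Euler characteristic is 6 − 12 + 6 = 0, which agrees with 1 − 1 + 0 = 0.
(K is a triangulation of the cylinder S^1 x I.)

Hence the Betti numbers are b_0 = 1, b_1 = 1, b_2 = 0.

b_0 = 1, b_1 = 1, b_2 = 0.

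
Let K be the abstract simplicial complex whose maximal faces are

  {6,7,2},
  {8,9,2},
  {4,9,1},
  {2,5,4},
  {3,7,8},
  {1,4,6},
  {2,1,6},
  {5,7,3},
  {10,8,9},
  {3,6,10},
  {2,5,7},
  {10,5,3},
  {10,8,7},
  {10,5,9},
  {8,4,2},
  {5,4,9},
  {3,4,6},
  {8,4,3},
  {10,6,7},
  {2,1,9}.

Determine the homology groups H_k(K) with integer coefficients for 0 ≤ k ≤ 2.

H_0 ≅ Z,  H_1 ≅ Z × Z/2,  H_2 = 0.

Order the vertices as 1 < 2 < 3 < 4 < 5 < 6 < 7 < 8 < 9 < 10. Listing each simplex with vertices in this order, K has dimension 2 with simplices:

  0-simplices (10): [1], [2], [3], [4], [5], [6], [7], [8], [9], [10]
  1-simplices (30): (30 of them)
  2-simplices (20): (20 of them)

giving chain groups C_0 ≅ Z^10, C_1 ≅ Z^30, C_2 ≅ Z^20.

∂_1: C_1 → C_0 sends each edge [p,q] (with p < q) to q − p.
This gives a 10×30 integer matrix of rank 9; reducing to Smith normal form yields diagonal entries (1,1,1,1,1,1,1,1,1).

∂_2: C_2 → C_1 acts by ∂[p,q,r] = [q,r] − [p,r] + [p,q]. For instance
  ∂[1,2,9] = [2,9] − [1,9] + [1,2],
  ∂[5,9,10] = [9,10] − [5,10] + [5,9].
The 30×20 boundary matrix has rank 20 and Smith normal form diag(1,1,1,1,1,1,1,1,1,1,1,1,1,1,1,1,1,1,1,2).

Reading off H_k = ker ∂_k / im ∂_{k+1}:

  H_0: rank C_0 − rank ∂_1 = 10 − 9 = 1, and the invariant factors of ∂_1 are all 1, so H_0 = Z.
  H_1: rank ker ∂_1 − rank ∂_2 = (30 − 9) − 20 = 1, and ∂_2 has invariant factor 2 > 1, so H_1 = Z × Z/2.
  H_2: rank ker ∂_2 − rank ∂_3 = (20 − 20) − 0 = 0, and there is no ∂_3, so H_2 = 0.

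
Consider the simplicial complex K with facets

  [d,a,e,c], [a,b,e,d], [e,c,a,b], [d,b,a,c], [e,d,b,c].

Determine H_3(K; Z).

H_3 = Z.

Take the total order a < b < c < d < e on the vertex set. Then K (dimension 3) consists of the simplices:

  0-simplices (5): a, b, c, d, e
  1-simplices (10): ab, ac, ad, ae, bc, bd, be, cd, ce, de
  2-simplices (10): abc, abd, abe, acd, ace, ade, bcd, bce, bde, cde
  3-simplices (5): abcd, abce, abde, acde, bcde

so the chain groups are C_0 ≅ Z^5, C_1 ≅ Z^10, C_2 ≅ Z^10, C_3 ≅ Z^5.

Boundary ∂_1: C_1 → C_0 maps an edge to its endpoints' difference, ∂[p,q] = q − p. For instance
  ∂de = e − d.
This gives a 5×10 integer matrix of rank 4; reducing to Smith normal form yields diagonal entries (1,1,1,1).

∂_2: C_2 → C_1 sends each 2-simplex [p,q,r] to [q,r] − [p,r] + [p,q]. For instance
  ∂bcd = cd − bd + bc,
  ∂ade = de − ae + ad.
This gives a 10×10 integer matrix of rank 6; reducing to Smith normal form yields diagonal entries (1,1,1,1,1,1).

Boundary ∂_3: C_3 → C_2 sends each 3-simplex σ to the alternating sum Σ_i (−1)^i (σ with its i-th vertex removed). For instance
  ∂abcd = bcd − acd + abd − abc,
  ∂abde = bde − ade + abe − abd.
The 10×5 boundary matrix has rank 4 and Smith normal form diag(1,1,1,1).

Reading off H_k = ker ∂_k / im ∂_{k+1}:

  H_3: rank ker ∂_3 − rank ∂_4 = (5 − 4) − 0 = 1, and there is no ∂_4, so H_3 ≅ Z.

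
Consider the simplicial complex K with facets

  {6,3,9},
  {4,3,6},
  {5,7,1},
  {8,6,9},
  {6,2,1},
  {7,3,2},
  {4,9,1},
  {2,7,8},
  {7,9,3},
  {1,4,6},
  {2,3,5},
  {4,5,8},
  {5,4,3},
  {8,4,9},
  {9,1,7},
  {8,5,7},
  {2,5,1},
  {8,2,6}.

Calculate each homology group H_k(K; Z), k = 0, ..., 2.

Fix the vertex order 1 < 2 < 3 < 4 < 5 < 6 < 7 < 8 < 9 and write every simplex with vertices in increasing order. Then dim K = 2 and the simplices of K are:

  0-simplices (9): [1], [2], [3], [4], [5], [6], [7], [8], [9]
  1-simplices (27): (27 of them)
  2-simplices (18): [1,2,5], [1,2,6], [1,4,6], [1,4,9], [1,5,7], [1,7,9], [2,3,5], [2,3,7], [2,6,8], [2,7,8], [3,4,5], [3,4,6], [3,6,9], [3,7,9], [4,5,8], [4,8,9], [5,7,8], [6,8,9]

Hence C_0 ≅ Z^9, C_1 ≅ Z^27, C_2 ≅ Z^18.

∂_1: C_1 → C_0 sends each edge [p,q] (with p < q) to q − p.
The 9×27 boundary matrix has rank 8 and Smith normal form diag(1,1,1,1,1,1,1,1).

Boundary ∂_2: C_2 → C_1 acts by ∂[p,q,r] = [q,r] − [p,r] + [p,q]. For instance
  ∂[1,2,5] = [2,5] − [1,5] + [1,2],
  ∂[1,4,6] = [4,6] − [1,6] + [1,4].
The 27×18 boundary matrix has rank 18 and Smith normal form diag(1,1,1,1,1,1,1,1,1,1,1,1,1,1,1,1,1,2).

Now H_k = ker ∂_k / im ∂_{k+1}, so:

  H_0: rank C_0 − rank ∂_1 = 9 − 8 = 1, and the invariant factors of ∂_1 are all 1, so H_0 = Z.
  H_1: rank ker ∂_1 − rank ∂_2 = (27 − 8) − 18 = 1, and ∂_2 has invariant factor 2 > 1, so H_1 = Z ⊕ Z/2Z.
  H_2: rank ker ∂_2 − rank ∂_3 = (18 − 18) − 0 = 0, and there is no ∂_3, so H_2 = 0.

As a check, the Euler characteristic is 9 − 27 + 18 = 0, which agrees with 1 − 1 + 0 = 0.

H_0 ≅ Z,  H_1 ≅ Z ⊕ Z/2Z,  H_2 = 0.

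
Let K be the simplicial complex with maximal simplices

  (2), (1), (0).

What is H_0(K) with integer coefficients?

H_0 ≅ Z^3.

We work with the vertex ordering 0 < 1 < 2. The simplices of K, each written with vertices in increasing order, are:

  0-simplices (3): [0], [1], [2]

so the chain groups are C_0 ≅ Z^3.

Computing H_k = (kernel of ∂_k) / (image of ∂_{k+1}):

  H_0: rank C_0 − rank ∂_1 = 3 − 0 = 3, and there is no ∂_1, so H_0 = Z^3.

(K is a triangulation of a set of 3 points.)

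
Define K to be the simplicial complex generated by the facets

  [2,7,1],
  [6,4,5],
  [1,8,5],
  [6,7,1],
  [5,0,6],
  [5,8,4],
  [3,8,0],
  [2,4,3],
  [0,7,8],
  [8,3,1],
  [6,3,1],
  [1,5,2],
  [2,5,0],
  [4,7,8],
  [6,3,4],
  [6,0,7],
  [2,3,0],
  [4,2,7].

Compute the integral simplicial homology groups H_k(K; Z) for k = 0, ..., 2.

H_0 ≅ Z,  H_1 ≅ Z^2,  H_2 ≅ Z.

Take the total order 0 < 1 < 2 < 3 < 4 < 5 < 6 < 7 < 8 on the vertex set. Then K (dimension 2) consists of the simplices:

  0-simplices (9): [0], [1], [2], [3], [4], [5], [6], [7], [8]
  1-simplices (27): (27 of them)
  2-simplices (18): [0,2,3], [0,2,5], [0,3,8], [0,5,6], [0,6,7], [0,7,8], [1,2,5], [1,2,7], [1,3,6], [1,3,8], [1,5,8], [1,6,7], [2,3,4], [2,4,7], [3,4,6], [4,5,6], [4,5,8], [4,7,8]

so the chain groups are C_0 ≅ Z^9, C_1 ≅ Z^27, C_2 ≅ Z^18.

∂_1: C_1 → C_0 sends each edge [p,q] (with p < q) to q − p. For instance
  ∂[1,5] = [5] − [1].
As a 9×27 matrix over Z this has rank 8, with invariant factors (1,1,1,1,1,1,1,1).

The boundary map ∂_2: C_2 → C_1 sends each 2-simplex [p,q,r] to [q,r] − [p,r] + [p,q]. For instance
  ∂[1,3,8] = [3,8] − [1,8] + [1,3],
  ∂[4,7,8] = [7,8] − [4,8] + [4,7].
As a 27×18 matrix over Z this has rank 17, with invariant factors (1,1,1,1,1,1,1,1,1,1,1,1,1,1,1,1,1).

From H_k ≅ ker(∂_k) / im(∂_{k+1}) we obtain:

  H_0: rank C_0 − rank ∂_1 = 9 − 8 = 1, and the invariant factors of ∂_1 are all 1, so H_0 = Z.
  H_1: rank ker ∂_1 − rank ∂_2 = (27 − 8) − 17 = 2, and the invariant factors of ∂_2 are all 1, so H_1 = Z^2.
  H_2: rank ker ∂_2 − rank ∂_3 = (18 − 17) − 0 = 1, and there is no ∂_3, so H_2 = Z.

As a check, the Euler characteristic is 9 − 27 + 18 = 0, which agrees with 1 − 2 + 1 = 0.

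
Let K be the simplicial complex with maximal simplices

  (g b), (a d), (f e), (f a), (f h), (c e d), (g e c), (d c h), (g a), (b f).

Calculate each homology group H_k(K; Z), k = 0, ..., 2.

Order the vertices as a < b < c < d < e < f < g < h. Listing each simplex with vertices in this order, K has dimension 2 with simplices:

  0-simplices (8): a, b, c, d, e, f, g, h
  1-simplices (14): ad, af, ag, bf, bg, cd, ce, cg, ch, de, dh, ef, eg, fh
  2-simplices (3): cde, cdh, ceg

so the chain groups are C_0 ≅ Z^8, C_1 ≅ Z^14, C_2 ≅ Z^3.

Boundary ∂_1: C_1 → C_0 sends each edge [p,q] (with p < q) to q − p.
This gives a 8×14 integer matrix of rank 7; reducing to Smith normal form yields diagonal entries (1,1,1,1,1,1,1).

Boundary ∂_2: C_2 → C_1 sends each 2-simplex [p,q,r] to [q,r] − [p,r] + [p,q]. For instance
  ∂cdh = dh − ch + cd,
  ∂ceg = eg − cg + ce.
The resulting 14×3 matrix has rank 3, and its Smith normal form has invariant factors (1,1,1).

From H_k ≅ ker(∂_k) / im(∂_{k+1}) we obtain:

  H_0: rank C_0 − rank ∂_1 = 8 − 7 = 1, and the invariant factors of ∂_1 are all 1, so H_0 = Z.
  H_1: rank ker ∂_1 − rank ∂_2 = (14 − 7) − 3 = 4, and the invariant factors of ∂_2 are all 1, so H_1 = Z^4.
  H_2: rank ker ∂_2 − rank ∂_3 = (3 − 3) − 0 = 0, and there is no ∂_3, so H_2 = 0.

As a check, the Euler characteristic is 8 − 14 + 3 = -3, which agrees with 1 − 4 + 0 = -3.

H_0 = Z,  H_1 = Z^4,  H_2 = 0.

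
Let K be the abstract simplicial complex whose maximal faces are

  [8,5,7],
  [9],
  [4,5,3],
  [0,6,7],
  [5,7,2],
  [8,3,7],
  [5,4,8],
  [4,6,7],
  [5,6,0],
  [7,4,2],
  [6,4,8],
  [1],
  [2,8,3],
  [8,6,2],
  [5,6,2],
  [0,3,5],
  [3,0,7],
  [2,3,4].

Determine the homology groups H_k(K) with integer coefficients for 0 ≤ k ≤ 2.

H_0 ≅ Z^3,  H_1 ≅ Z^2,  H_2 ≅ Z.

Take the total order 0 < 1 < 2 < 3 < 4 < 5 < 6 < 7 < 8 < 9 on the vertex set. Then K (dimension 2) consists of the simplices:

  0-simplices (10): [0], [1], [2], [3], [4], [5], [6], [7], [8], [9]
  1-simplices (24): (24 of them)
  2-simplices (16): [0,3,5], [0,3,7], [0,5,6], [0,6,7], [2,3,4], [2,3,8], [2,4,7], [2,5,6], [2,5,7], [2,6,8], [3,4,5], [3,7,8], [4,5,8], [4,6,7], [4,6,8], [5,7,8]

giving chain groups C_0 ≅ Z^10, C_1 ≅ Z^24, C_2 ≅ Z^16.

Boundary ∂_1: C_1 → C_0 is given by ∂[p,q] = [q] − [p]. For instance
  ∂[6,8] = [8] − [6].
As a 10×24 matrix over Z this has rank 7, with invariant factors (1,1,1,1,1,1,1).

The boundary map ∂_2: C_2 → C_1 maps a triangle to the signed sum of its edges. For instance
  ∂[3,7,8] = [7,8] − [3,8] + [3,7],
  ∂[4,6,7] = [6,7] − [4,7] + [4,6].
This gives a 24×16 integer matrix of rank 15; reducing to Smith normal form yields diagonal entries (1,1,1,1,1,1,1,1,1,1,1,1,1,1,1).

From H_k ≅ ker(∂_k) / im(∂_{k+1}) we obtain:

  H_0: rank C_0 − rank ∂_1 = 10 − 7 = 3, and the invariant factors of ∂_1 are all 1, so H_0 = Z^3.
  H_1: rank ker ∂_1 − rank ∂_2 = (24 − 7) − 15 = 2, and the invariant factors of ∂_2 are all 1, so H_1 = Z^2.
  H_2: rank ker ∂_2 − rank ∂_3 = (16 − 15) − 0 = 1, and there is no ∂_3, so H_2 = Z.

As a check, the Euler characteristic is 10 − 24 + 16 = 2, which agrees with 3 − 2 + 1 = 2.
(K is a triangulation of the disjoint union of a set of 2 points and the torus T^2.)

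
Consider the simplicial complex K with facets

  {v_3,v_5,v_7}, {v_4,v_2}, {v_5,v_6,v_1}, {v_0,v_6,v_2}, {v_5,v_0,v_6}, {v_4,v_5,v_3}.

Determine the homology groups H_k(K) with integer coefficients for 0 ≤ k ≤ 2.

Fix the vertex order v_0 < v_1 < v_2 < v_3 < v_4 < v_5 < v_6 < v_7 and write every simplex with vertices in increasing order. Then dim K = 2 and the simplices of K are:

  0-simplices (8): [v_0], [v_1], [v_2], [v_3], [v_4], [v_5], [v_6], [v_7]
  1-simplices (13): [v_0,v_2], [v_0,v_5], [v_0,v_6], [v_1,v_5], [v_1,v_6], [v_2,v_4], [v_2,v_6], [v_3,v_4], [v_3,v_5], [v_3,v_7], [v_4,v_5], [v_5,v_6], [v_5,v_7]
  2-simplices (5): [v_0,v_2,v_6], [v_0,v_5,v_6], [v_1,v_5,v_6], [v_3,v_4,v_5], [v_3,v_5,v_7]

Hence C_0 ≅ Z^8, C_1 ≅ Z^13, C_2 ≅ Z^5.

∂_1: C_1 → C_0 is given by ∂[p,q] = [q] − [p].
The 8×13 boundary matrix has rank 7 and Smith normal form diag(1,1,1,1,1,1,1).

The boundary map ∂_2: C_2 → C_1 sends each 2-simplex [p,q,r] to [q,r] − [p,r] + [p,q]. For instance
  ∂[v_1,v_5,v_6] = [v_5,v_6] − [v_1,v_6] + [v_1,v_5],
  ∂[v_0,v_5,v_6] = [v_5,v_6] − [v_0,v_6] + [v_0,v_5].
The 13×5 boundary matrix has rank 5 and Smith normal form diag(1,1,1,1,1).

Computing H_k = (kernel of ∂_k) / (image of ∂_{k+1}):

  H_0: rank C_0 − rank ∂_1 = 8 − 7 = 1, and the invariant factors of ∂_1 are all 1, so H_0 = Z.
  H_1: rank ker ∂_1 − rank ∂_2 = (13 − 7) − 5 = 1, and the invariant factors of ∂_2 are all 1, so H_1 = Z.
  H_2: rank ker ∂_2 − rank ∂_3 = (5 − 5) − 0 = 0, and there is no ∂_3, so H_2 = 0.

As a check, the Euler characteristic is 8 − 13 + 5 = 0, which agrees with 1 − 1 + 0 = 0.

H_0 = Z,  H_1 = Z,  H_2 = 0.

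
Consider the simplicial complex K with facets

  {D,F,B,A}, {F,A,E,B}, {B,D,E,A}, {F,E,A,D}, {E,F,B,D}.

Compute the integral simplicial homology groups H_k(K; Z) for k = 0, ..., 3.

We work with the vertex ordering A < B < D < E < F. The simplices of K, each written with vertices in increasing order, are:

  0-simplices (5): A, B, D, E, F
  1-simplices (10): AB, AD, AE, AF, BD, BE, BF, DE, DF, EF
  2-simplices (10): ABD, ABE, ABF, ADE, ADF, AEF, BDE, BDF, BEF, DEF
  3-simplices (5): ABDE, ABDF, ABEF, ADEF, BDEF

Hence C_0 ≅ Z^5, C_1 ≅ Z^10, C_2 ≅ Z^10, C_3 ≅ Z^5.

The boundary map ∂_1: C_1 → C_0 sends each edge [p,q] (with p < q) to q − p. For instance
  ∂AB = B − A.
This gives a 5×10 integer matrix of rank 4; reducing to Smith normal form yields diagonal entries (1,1,1,1).

The boundary map ∂_2: C_2 → C_1 sends each 2-simplex [p,q,r] to [q,r] − [p,r] + [p,q]. For instance
  ∂ABF = BF − AF + AB,
  ∂ADF = DF − AF + AD.
The resulting 10×10 matrix has rank 6, and its Smith normal form has invariant factors (1,1,1,1,1,1).

Boundary ∂_3: C_3 → C_2 sends each 3-simplex σ to the alternating sum Σ_i (−1)^i (σ with its i-th vertex removed). For instance
  ∂ABDF = BDF − ADF + ABF − ABD,
  ∂ADEF = DEF − AEF + ADF − ADE.
As a 10×5 matrix over Z this has rank 4, with invariant factors (1,1,1,1).

From H_k ≅ ker(∂_k) / im(∂_{k+1}) we obtain:

  H_0: rank C_0 − rank ∂_1 = 5 − 4 = 1, and the invariant factors of ∂_1 are all 1, so H_0 = Z.
  H_1: rank ker ∂_1 − rank ∂_2 = (10 − 4) − 6 = 0, and the invariant factors of ∂_2 are all 1, so H_1 = 0.
  H_2: rank ker ∂_2 − rank ∂_3 = (10 − 6) − 4 = 0, and the invariant factors of ∂_3 are all 1, so H_2 = 0.
  H_3: rank ker ∂_3 − rank ∂_4 = (5 − 4) − 0 = 1, and there is no ∂_4, so H_3 = Z.

H_0 = Z,  H_1 = 0,  H_2 = 0,  H_3 = Z.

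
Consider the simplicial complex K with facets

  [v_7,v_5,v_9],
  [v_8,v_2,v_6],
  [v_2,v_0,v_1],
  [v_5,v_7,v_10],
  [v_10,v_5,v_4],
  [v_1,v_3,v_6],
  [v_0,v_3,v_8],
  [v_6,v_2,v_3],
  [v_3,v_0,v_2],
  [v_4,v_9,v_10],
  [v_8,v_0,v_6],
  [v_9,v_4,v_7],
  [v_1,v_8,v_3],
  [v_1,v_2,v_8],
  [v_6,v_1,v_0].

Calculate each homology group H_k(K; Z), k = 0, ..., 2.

Fix the vertex order v_0 < v_1 < v_2 < v_3 < v_4 < v_5 < v_6 < v_7 < v_8 < v_9 < v_10 and write every simplex with vertices in increasing order. Then dim K = 2 and the simplices of K are:

  0-simplices (11): [v_0], [v_1], [v_2], [v_3], [v_4], [v_5], [v_6], [v_7], [v_8], [v_9], [v_10]
  1-simplices (25): (25 of them)
  2-simplices (15): (15 of them)

giving chain groups C_0 ≅ Z^11, C_1 ≅ Z^25, C_2 ≅ Z^15.

∂_1: C_1 → C_0 is given by ∂[p,q] = [q] − [p]. For instance
  ∂[v_5,v_10] = [v_10] − [v_5].
As a 11×25 matrix over Z this has rank 9, with invariant factors (1,1,1,1,1,1,1,1,1).

∂_2: C_2 → C_1 sends each 2-simplex [p,q,r] to [q,r] − [p,r] + [p,q]. For instance
  ∂[v_0,v_3,v_8] = [v_3,v_8] − [v_0,v_8] + [v_0,v_3],
  ∂[v_0,v_1,v_6] = [v_1,v_6] − [v_0,v_6] + [v_0,v_1].
This gives a 25×15 integer matrix of rank 15; reducing to Smith normal form yields diagonal entries (1,1,1,1,1,1,1,1,1,1,1,1,1,1,2).

Reading off H_k = ker ∂_k / im ∂_{k+1}:

  H_0: rank C_0 − rank ∂_1 = 11 − 9 = 2, and the invariant factors of ∂_1 are all 1, so H_0 ≅ Z^2.
  H_1: rank ker ∂_1 − rank ∂_2 = (25 − 9) − 15 = 1, and ∂_2 has invariant factor 2 > 1, so H_1 ≅ Z × Z/2.
  H_2: rank ker ∂_2 − rank ∂_3 = (15 − 15) − 0 = 0, and there is no ∂_3, so H_2 ≅ 0.

H_0 ≅ Z^2,  H_1 ≅ Z × Z/2,  H_2 = 0.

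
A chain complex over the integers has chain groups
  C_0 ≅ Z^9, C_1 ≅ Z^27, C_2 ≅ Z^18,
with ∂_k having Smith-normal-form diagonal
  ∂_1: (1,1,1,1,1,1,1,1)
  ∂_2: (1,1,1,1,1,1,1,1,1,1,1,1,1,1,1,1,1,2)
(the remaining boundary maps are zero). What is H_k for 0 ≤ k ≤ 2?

H_0 ≅ Z,  H_1 ≅ Z ⊕ Z/2,  H_2 = 0.

H_0: b_0 = 9 − 0 − 8 = 1; torsion from ∂_1 factors > 1: none. So H_0 ≅ Z.
H_1: b_1 = 27 − 8 − 18 = 1; torsion from ∂_2 factors > 1: [2]. So H_1 ≅ Z ⊕ Z/2.
H_2: b_2 = 18 − 18 − 0 = 0; torsion from ∂_3 factors > 1: none. So H_2 ≅ 0.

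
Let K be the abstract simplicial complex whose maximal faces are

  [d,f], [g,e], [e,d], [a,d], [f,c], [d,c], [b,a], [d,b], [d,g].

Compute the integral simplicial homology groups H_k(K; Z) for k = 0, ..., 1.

H_0 = Z,  H_1 = Z^3.

Take the total order a < b < c < d < e < f < g on the vertex set. Then K (dimension 1) consists of the simplices:

  0-simplices (7): a, b, c, d, e, f, g
  1-simplices (9): ab, ad, bd, cd, cf, de, df, dg, eg

giving chain groups C_0 ≅ Z^7, C_1 ≅ Z^9.

∂_1: C_1 → C_0 is given by ∂[p,q] = [q] − [p].
As a 7×9 matrix over Z this has rank 6, with invariant factors (1,1,1,1,1,1).

Reading off H_k = ker ∂_k / im ∂_{k+1}:

  H_0: rank C_0 − rank ∂_1 = 7 − 6 = 1, and the invariant factors of ∂_1 are all 1, so H_0 ≅ Z.
  H_1: rank ker ∂_1 − rank ∂_2 = (9 − 6) − 0 = 3, and there is no ∂_2, so H_1 ≅ Z^3.

As a check, the Euler characteristic is 7 − 9 = -2, which agrees with 1 − 3 = -2.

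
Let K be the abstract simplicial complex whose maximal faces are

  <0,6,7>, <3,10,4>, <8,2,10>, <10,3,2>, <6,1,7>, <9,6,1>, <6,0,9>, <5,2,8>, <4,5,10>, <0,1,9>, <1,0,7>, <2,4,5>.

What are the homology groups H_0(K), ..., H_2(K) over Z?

H_0 = Z^2,  H_1 = Z,  H_2 = Z.

Order the vertices as 0 < 1 < 2 < 3 < 4 < 5 < 6 < 7 < 8 < 9 < 10. Listing each simplex with vertices in this order, K has dimension 2 with simplices:

  0-simplices (11): [0], [1], [2], [3], [4], [5], [6], [7], [8], [9], [10]
  1-simplices (21): [0,1], [0,6], [0,7], [0,9], [1,6], [1,7], [1,9], [2,3], [2,4], [2,5], [2,8], [2,10], [3,4], [3,10], [4,5], [4,10], [5,8], [5,10], [6,7], [6,9], [8,10]
  2-simplices (12): [0,1,7], [0,1,9], [0,6,7], [0,6,9], [1,6,7], [1,6,9], [2,3,10], [2,4,5], [2,5,8], [2,8,10], [3,4,10], [4,5,10]

Hence C_0 ≅ Z^11, C_1 ≅ Z^21, C_2 ≅ Z^12.

The boundary map ∂_1: C_1 → C_0 sends each edge [p,q] (with p < q) to q − p. For instance
  ∂[2,4] = [4] − [2].
The 11×21 boundary matrix has rank 9 and Smith normal form diag(1,1,1,1,1,1,1,1,1).

∂_2: C_2 → C_1 sends each 2-simplex [p,q,r] to [q,r] − [p,r] + [p,q]. For instance
  ∂[0,6,9] = [6,9] − [0,9] + [0,6],
  ∂[0,1,7] = [1,7] − [0,7] + [0,1].
The resulting 21×12 matrix has rank 11, and its Smith normal form has invariant factors (1,1,1,1,1,1,1,1,1,1,1).

Reading off H_k = ker ∂_k / im ∂_{k+1}:

  H_0: rank C_0 − rank ∂_1 = 11 − 9 = 2, and the invariant factors of ∂_1 are all 1, so H_0 = Z^2.
  H_1: rank ker ∂_1 − rank ∂_2 = (21 − 9) − 11 = 1, and the invariant factors of ∂_2 are all 1, so H_1 = Z.
  H_2: rank ker ∂_2 − rank ∂_3 = (12 − 11) − 0 = 1, and there is no ∂_3, so H_2 = Z.

(K is a triangulation of the disjoint union of the 2-sphere S^2 and the cylinder S^1 x I.)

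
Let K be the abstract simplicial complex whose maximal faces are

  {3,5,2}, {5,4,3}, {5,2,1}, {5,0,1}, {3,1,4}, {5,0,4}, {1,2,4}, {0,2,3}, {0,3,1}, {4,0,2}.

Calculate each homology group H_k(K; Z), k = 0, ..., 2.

Order the vertices as 0 < 1 < 2 < 3 < 4 < 5. Listing each simplex with vertices in this order, K has dimension 2 with simplices:

  0-simplices (6): [0], [1], [2], [3], [4], [5]
  1-simplices (15): [0,1], [0,2], [0,3], [0,4], [0,5], [1,2], [1,3], [1,4], [1,5], [2,3], [2,4], [2,5], [3,4], [3,5], [4,5]
  2-simplices (10): [0,1,3], [0,1,5], [0,2,3], [0,2,4], [0,4,5], [1,2,4], [1,2,5], [1,3,4], [2,3,5], [3,4,5]

giving chain groups C_0 ≅ Z^6, C_1 ≅ Z^15, C_2 ≅ Z^10.

Boundary ∂_1: C_1 → C_0 is given by ∂[p,q] = [q] − [p].
The resulting 6×15 matrix has rank 5, and its Smith normal form has invariant factors (1,1,1,1,1).

Boundary ∂_2: C_2 → C_1 maps a triangle to the signed sum of its edges. For instance
  ∂[0,1,3] = [1,3] − [0,3] + [0,1],
  ∂[0,4,5] = [4,5] − [0,5] + [0,4].
The resulting 15×10 matrix has rank 10, and its Smith normal form has invariant factors (1,1,1,1,1,1,1,1,1,2).

Reading off H_k = ker ∂_k / im ∂_{k+1}:

  H_0: rank C_0 − rank ∂_1 = 6 − 5 = 1, and the invariant factors of ∂_1 are all 1, so H_0 = Z.
  H_1: rank ker ∂_1 − rank ∂_2 = (15 − 5) − 10 = 0, and ∂_2 has invariant factor 2 > 1, so H_1 = Z_2.
  H_2: rank ker ∂_2 − rank ∂_3 = (10 − 10) − 0 = 0, and there is no ∂_3, so H_2 = 0.

H_0 ≅ Z,  H_1 ≅ Z_2,  H_2 = 0.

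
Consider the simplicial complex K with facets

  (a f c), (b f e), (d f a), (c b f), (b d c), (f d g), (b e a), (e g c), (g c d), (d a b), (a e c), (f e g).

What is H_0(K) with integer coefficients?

We work with the vertex ordering a < b < c < d < e < f < g. The simplices of K, each written with vertices in increasing order, are:

  0-simplices (7): a, b, c, d, e, f, g
  1-simplices (18): ab, ac, ad, ae, af, bc, bd, be, bf, cd, ce, cf, cg, df, dg, ef, eg, fg
  2-simplices (12): abd, abe, ace, acf, adf, bcd, bcf, bef, cdg, ceg, dfg, efg

so the chain groups are C_0 ≅ Z^7, C_1 ≅ Z^18, C_2 ≅ Z^12.

The boundary map ∂_1: C_1 → C_0 maps an edge to its endpoints' difference, ∂[p,q] = q − p. For instance
  ∂ae = e − a.
This gives a 7×18 integer matrix of rank 6; reducing to Smith normal form yields diagonal entries (1,1,1,1,1,1).

∂_2: C_2 → C_1 acts by ∂[p,q,r] = [q,r] − [p,r] + [p,q]. For instance
  ∂dfg = fg − dg + df,
  ∂bef = ef − bf + be.
As a 18×12 matrix over Z this has rank 12, with invariant factors (1,1,1,1,1,1,1,1,1,1,1,2).

From H_k ≅ ker(∂_k) / im(∂_{k+1}) we obtain:

  H_0: rank C_0 − rank ∂_1 = 7 − 6 = 1, and the invariant factors of ∂_1 are all 1, so H_0 = Z.

H_0 ≅ Z.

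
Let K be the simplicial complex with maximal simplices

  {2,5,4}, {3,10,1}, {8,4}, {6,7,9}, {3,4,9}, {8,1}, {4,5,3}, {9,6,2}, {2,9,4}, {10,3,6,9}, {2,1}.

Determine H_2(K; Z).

H_2 = 0.

We work with the vertex ordering 1 < 2 < 3 < 4 < 5 < 6 < 7 < 8 < 9 < 10. The simplices of K, each written with vertices in increasing order, are:

  0-simplices (10): [1], [2], [3], [4], [5], [6], [7], [8], [9], [10]
  1-simplices (21): [1,2], [1,3], [1,8], [1,10], [2,4], [2,5], [2,6], [2,9], [3,4], [3,5], [3,6], [3,9], [3,10], [4,5], [4,8], [4,9], [6,7], [6,9], [6,10], [7,9], [9,10]
  2-simplices (11): [1,3,10], [2,4,5], [2,4,9], [2,6,9], [3,4,5], [3,4,9], [3,6,9], [3,6,10], [3,9,10], [6,7,9], [6,9,10]
  3-simplices (1): [3,6,9,10]

Hence C_0 ≅ Z^10, C_1 ≅ Z^21, C_2 ≅ Z^11, C_3 ≅ Z^1.

Boundary ∂_1: C_1 → C_0 maps an edge to its endpoints' difference, ∂[p,q] = q − p.
The resulting 10×21 matrix has rank 9, and its Smith normal form has invariant factors (1,1,1,1,1,1,1,1,1).

∂_2: C_2 → C_1 acts by ∂[p,q,r] = [q,r] − [p,r] + [p,q]. For instance
  ∂[3,6,10] = [6,10] − [3,10] + [3,6],
  ∂[2,4,9] = [4,9] − [2,9] + [2,4].
As a 21×11 matrix over Z this has rank 10, with invariant factors (1,1,1,1,1,1,1,1,1,1).

∂_3: C_3 → C_2 sends each 3-simplex σ to the alternating sum Σ_i (−1)^i (σ with its i-th vertex removed). For instance
  ∂[3,6,9,10] = [6,9,10] − [3,9,10] + [3,6,10] − [3,6,9].
The 11×1 boundary matrix has rank 1 and Smith normal form diag(1).

Now H_k = ker ∂_k / im ∂_{k+1}, so:

  H_2: rank ker ∂_2 − rank ∂_3 = (11 − 10) − 1 = 0, and the invariant factors of ∂_3 are all 1, so H_2 ≅ 0.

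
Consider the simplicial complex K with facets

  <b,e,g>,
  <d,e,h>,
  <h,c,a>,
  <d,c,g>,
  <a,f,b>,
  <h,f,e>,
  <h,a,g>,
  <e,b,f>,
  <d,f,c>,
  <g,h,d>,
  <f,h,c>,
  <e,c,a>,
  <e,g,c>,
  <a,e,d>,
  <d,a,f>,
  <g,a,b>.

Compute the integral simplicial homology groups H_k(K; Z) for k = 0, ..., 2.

K has 8 vertices, 24 edges, 16 triangles.
rank ∂_0 = 0, rank ∂_1 = 7 ⇒ b_0 = 8 − 0 − 7 = 1; all invariant factors of ∂_1 are 1 so no torsion. So H_0 = Z.
rank ∂_1 = 7, rank ∂_2 = 15 ⇒ b_1 = 24 − 7 − 15 = 2; all invariant factors of ∂_2 are 1 so no torsion. So H_1 = Z^2.
rank ∂_2 = 15, rank ∂_3 = 0 ⇒ b_2 = 16 − 15 − 0 = 1. So H_2 = Z.

H_0 ≅ Z,  H_1 ≅ Z^2,  H_2 ≅ Z.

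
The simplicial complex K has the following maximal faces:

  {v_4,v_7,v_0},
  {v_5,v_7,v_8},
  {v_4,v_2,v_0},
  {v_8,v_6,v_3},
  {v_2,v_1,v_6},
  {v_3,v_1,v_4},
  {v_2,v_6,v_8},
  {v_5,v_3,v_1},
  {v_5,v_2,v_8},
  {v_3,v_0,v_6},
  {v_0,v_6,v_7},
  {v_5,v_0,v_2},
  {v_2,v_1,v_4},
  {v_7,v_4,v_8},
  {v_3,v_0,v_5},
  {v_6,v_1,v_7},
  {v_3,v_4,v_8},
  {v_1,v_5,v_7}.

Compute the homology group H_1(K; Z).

Fix the vertex order v_0 < v_1 < v_2 < v_3 < v_4 < v_5 < v_6 < v_7 < v_8 and write every simplex with vertices in increasing order. Then dim K = 2 and the simplices of K are:

  0-simplices (9): [v_0], [v_1], [v_2], [v_3], [v_4], [v_5], [v_6], [v_7], [v_8]
  1-simplices (27): (27 of them)
  2-simplices (18): (18 of them)

Hence C_0 ≅ Z^9, C_1 ≅ Z^27, C_2 ≅ Z^18.

The boundary map ∂_1: C_1 → C_0 sends each edge [p,q] (with p < q) to q − p. For instance
  ∂[v_1,v_6] = [v_6] − [v_1].
The resulting 9×27 matrix has rank 8, and its Smith normal form has invariant factors (1,1,1,1,1,1,1,1).

The boundary map ∂_2: C_2 → C_1 maps a triangle to the signed sum of its edges. For instance
  ∂[v_0,v_3,v_6] = [v_3,v_6] − [v_0,v_6] + [v_0,v_3],
  ∂[v_1,v_6,v_7] = [v_6,v_7] − [v_1,v_7] + [v_1,v_6].
As a 27×18 matrix over Z this has rank 17, with invariant factors (1,1,1,1,1,1,1,1,1,1,1,1,1,1,1,1,1).

Computing H_k = (kernel of ∂_k) / (image of ∂_{k+1}):

  H_1: rank ker ∂_1 − rank ∂_2 = (27 − 8) − 17 = 2, and the invariant factors of ∂_2 are all 1, so H_1 ≅ Z^2.

(K is a triangulation of the torus T^2.)

H_1 = Z^2.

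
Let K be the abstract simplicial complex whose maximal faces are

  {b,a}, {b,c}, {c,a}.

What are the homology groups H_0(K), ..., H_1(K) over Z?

H_0 ≅ Z,  H_1 ≅ Z.

Take the total order a < b < c on the vertex set. Then K (dimension 1) consists of the simplices:

  0-simplices (3): a, b, c
  1-simplices (3): ab, ac, bc

Hence C_0 ≅ Z^3, C_1 ≅ Z^3.

∂_1: C_1 → C_0 sends each edge [p,q] (with p < q) to q − p. For instance
  ∂bc = c − b.
As a 3×3 matrix over Z this has rank 2, with invariant factors (1,1).

From H_k ≅ ker(∂_k) / im(∂_{k+1}) we obtain:

  H_0: rank C_0 − rank ∂_1 = 3 − 2 = 1, and the invariant factors of ∂_1 are all 1, so H_0 = Z.
  H_1: rank ker ∂_1 − rank ∂_2 = (3 − 2) − 0 = 1, and there is no ∂_2, so H_1 = Z.

(K is a triangulation of the circle S^1.)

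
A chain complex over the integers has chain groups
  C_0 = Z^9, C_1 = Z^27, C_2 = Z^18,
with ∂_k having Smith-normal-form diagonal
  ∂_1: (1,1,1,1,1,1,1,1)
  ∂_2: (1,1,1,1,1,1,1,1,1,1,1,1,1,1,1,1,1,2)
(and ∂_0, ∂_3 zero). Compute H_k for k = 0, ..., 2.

H_0 ≅ Z,  H_1 ≅ Z × Z/2,  H_2 = 0.

H_0: b_0 = 9 − 0 − 8 = 1; torsion from ∂_1 factors > 1: none. So H_0 ≅ Z.
H_1: b_1 = 27 − 8 − 18 = 1; torsion from ∂_2 factors > 1: [2]. So H_1 ≅ Z × Z/2.
H_2: b_2 = 18 − 18 − 0 = 0; torsion from ∂_3 factors > 1: none. So H_2 ≅ 0.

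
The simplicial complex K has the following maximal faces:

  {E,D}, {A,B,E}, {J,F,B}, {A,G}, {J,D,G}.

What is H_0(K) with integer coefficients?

Take the total order A < B < D < E < F < G < J on the vertex set. Then K (dimension 2) consists of the simplices:

  0-simplices (7): A, B, D, E, F, G, J
  1-simplices (11): AB, AE, AG, BE, BF, BJ, DE, DG, DJ, FJ, GJ
  2-simplices (3): ABE, BFJ, DGJ

Hence C_0 ≅ Z^7, C_1 ≅ Z^11, C_2 ≅ Z^3.

The boundary map ∂_1: C_1 → C_0 is given by ∂[p,q] = [q] − [p]. For instance
  ∂DG = G − D.
This gives a 7×11 integer matrix of rank 6; reducing to Smith normal form yields diagonal entries (1,1,1,1,1,1).

Boundary ∂_2: C_2 → C_1 sends each 2-simplex [p,q,r] to [q,r] − [p,r] + [p,q]. For instance
  ∂BFJ = FJ − BJ + BF,
  ∂DGJ = GJ − DJ + DG.
This gives a 11×3 integer matrix of rank 3; reducing to Smith normal form yields diagonal entries (1,1,1).

Reading off H_k = ker ∂_k / im ∂_{k+1}:

  H_0: rank C_0 − rank ∂_1 = 7 − 6 = 1, and the invariant factors of ∂_1 are all 1, so H_0 = Z.

H_0 = Z.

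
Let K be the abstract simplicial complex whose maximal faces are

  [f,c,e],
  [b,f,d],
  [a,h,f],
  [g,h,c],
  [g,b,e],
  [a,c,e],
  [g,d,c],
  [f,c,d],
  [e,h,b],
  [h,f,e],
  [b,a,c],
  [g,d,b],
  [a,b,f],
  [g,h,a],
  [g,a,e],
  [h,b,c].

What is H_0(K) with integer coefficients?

K has 8 vertices, 24 edges, 16 triangles.
rank ∂_0 = 0, rank ∂_1 = 7 ⇒ b_0 = 8 − 0 − 7 = 1; all invariant factors of ∂_1 are 1 so no torsion. So H_0 ≅ Z.

H_0 = Z.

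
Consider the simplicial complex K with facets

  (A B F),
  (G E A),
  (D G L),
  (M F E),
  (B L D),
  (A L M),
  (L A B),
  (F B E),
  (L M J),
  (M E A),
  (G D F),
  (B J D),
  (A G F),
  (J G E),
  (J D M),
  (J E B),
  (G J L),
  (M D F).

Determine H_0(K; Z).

Order the vertices as A < B < D < E < F < G < J < L < M. Listing each simplex with vertices in this order, K has dimension 2 with simplices:

  0-simplices (9): A, B, D, E, F, G, J, L, M
  1-simplices (27): AB, AE, AF, AG, AL, AM, BD, BE, BF, BJ, BL, DF, DG, DJ, DL, DM, EF, EG, EJ, EM, FG, FM, GJ, GL, JL, JM, LM
  2-simplices (18): ABF, ABL, AEG, AEM, AFG, ALM, BDJ, BDL, BEF, BEJ, DFG, DFM, DGL, DJM, EFM, EGJ, GJL, JLM

giving chain groups C_0 ≅ Z^9, C_1 ≅ Z^27, C_2 ≅ Z^18.

Boundary ∂_1: C_1 → C_0 maps an edge to its endpoints' difference, ∂[p,q] = q − p.
The 9×27 boundary matrix has rank 8 and Smith normal form diag(1,1,1,1,1,1,1,1).

Boundary ∂_2: C_2 → C_1 sends each 2-simplex [p,q,r] to [q,r] − [p,r] + [p,q]. For instance
  ∂EGJ = GJ − EJ + EG,
  ∂JLM = LM − JM + JL.
This gives a 27×18 integer matrix of rank 18; reducing to Smith normal form yields diagonal entries (1,1,1,1,1,1,1,1,1,1,1,1,1,1,1,1,1,2).

Now H_k = ker ∂_k / im ∂_{k+1}, so:

  H_0: rank C_0 − rank ∂_1 = 9 − 8 = 1, and the invariant factors of ∂_1 are all 1, so H_0 = Z.

H_0 ≅ Z.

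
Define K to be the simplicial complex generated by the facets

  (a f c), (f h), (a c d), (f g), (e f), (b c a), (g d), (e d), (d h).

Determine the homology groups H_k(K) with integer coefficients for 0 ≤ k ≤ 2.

H_0 = Z,  H_1 = Z^3,  H_2 = 0.

Order the vertices as a < b < c < d < e < f < g < h. Listing each simplex with vertices in this order, K has dimension 2 with simplices:

  0-simplices (8): a, b, c, d, e, f, g, h
  1-simplices (13): ab, ac, ad, af, bc, cd, cf, de, dg, dh, ef, fg, fh
  2-simplices (3): abc, acd, acf

giving chain groups C_0 ≅ Z^8, C_1 ≅ Z^13, C_2 ≅ Z^3.

The boundary map ∂_1: C_1 → C_0 maps an edge to its endpoints' difference, ∂[p,q] = q − p. For instance
  ∂cd = d − c.
As a 8×13 matrix over Z this has rank 7, with invariant factors (1,1,1,1,1,1,1).

Boundary ∂_2: C_2 → C_1 maps a triangle to the signed sum of its edges. For instance
  ∂abc = bc − ac + ab,
  ∂acd = cd − ad + ac.
The 13×3 boundary matrix has rank 3 and Smith normal form diag(1,1,1).

Computing H_k = (kernel of ∂_k) / (image of ∂_{k+1}):

  H_0: rank C_0 − rank ∂_1 = 8 − 7 = 1, and the invariant factors of ∂_1 are all 1, so H_0 ≅ Z.
  H_1: rank ker ∂_1 − rank ∂_2 = (13 − 7) − 3 = 3, and the invariant factors of ∂_2 are all 1, so H_1 ≅ Z^3.
  H_2: rank ker ∂_2 − rank ∂_3 = (3 − 3) − 0 = 0, and there is no ∂_3, so H_2 ≅ 0.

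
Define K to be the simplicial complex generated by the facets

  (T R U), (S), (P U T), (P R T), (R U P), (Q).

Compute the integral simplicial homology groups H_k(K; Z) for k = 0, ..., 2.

H_0 ≅ Z^3,  H_1 = 0,  H_2 ≅ Z.

Fix the vertex order P < Q < R < S < T < U and write every simplex with vertices in increasing order. Then dim K = 2 and the simplices of K are:

  0-simplices (6): P, Q, R, S, T, U
  1-simplices (6): PR, PT, PU, RT, RU, TU
  2-simplices (4): PRT, PRU, PTU, RTU

Hence C_0 ≅ Z^6, C_1 ≅ Z^6, C_2 ≅ Z^4.

Boundary ∂_1: C_1 → C_0 maps an edge to its endpoints' difference, ∂[p,q] = q − p.
As a 6×6 matrix over Z this has rank 3, with invariant factors (1,1,1).

∂_2: C_2 → C_1 acts by ∂[p,q,r] = [q,r] − [p,r] + [p,q]. For instance
  ∂PTU = TU − PU + PT,
  ∂PRT = RT − PT + PR.
As a 6×4 matrix over Z this has rank 3, with invariant factors (1,1,1).

Reading off H_k = ker ∂_k / im ∂_{k+1}:

  H_0: rank C_0 − rank ∂_1 = 6 − 3 = 3, and the invariant factors of ∂_1 are all 1, so H_0 ≅ Z^3.
  H_1: rank ker ∂_1 − rank ∂_2 = (6 − 3) − 3 = 0, and the invariant factors of ∂_2 are all 1, so H_1 ≅ 0.
  H_2: rank ker ∂_2 − rank ∂_3 = (4 − 3) − 0 = 1, and there is no ∂_3, so H_2 ≅ Z.

(K is a triangulation of the disjoint union of the 2-sphere S^2 and a set of 2 points.)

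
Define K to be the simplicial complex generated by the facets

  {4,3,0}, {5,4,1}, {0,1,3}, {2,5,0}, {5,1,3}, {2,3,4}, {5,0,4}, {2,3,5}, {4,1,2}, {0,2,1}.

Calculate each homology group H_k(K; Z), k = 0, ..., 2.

H_0 ≅ Z,  H_1 ≅ Z/2,  H_2 = 0.

We work with the vertex ordering 0 < 1 < 2 < 3 < 4 < 5. The simplices of K, each written with vertices in increasing order, are:

  0-simplices (6): [0], [1], [2], [3], [4], [5]
  1-simplices (15): [0,1], [0,2], [0,3], [0,4], [0,5], [1,2], [1,3], [1,4], [1,5], [2,3], [2,4], [2,5], [3,4], [3,5], [4,5]
  2-simplices (10): [0,1,2], [0,1,3], [0,2,5], [0,3,4], [0,4,5], [1,2,4], [1,3,5], [1,4,5], [2,3,4], [2,3,5]

so the chain groups are C_0 ≅ Z^6, C_1 ≅ Z^15, C_2 ≅ Z^10.

The boundary map ∂_1: C_1 → C_0 maps an edge to its endpoints' difference, ∂[p,q] = q − p.
As a 6×15 matrix over Z this has rank 5, with invariant factors (1,1,1,1,1).

The boundary map ∂_2: C_2 → C_1 sends each 2-simplex [p,q,r] to [q,r] − [p,r] + [p,q]. For instance
  ∂[1,3,5] = [3,5] − [1,5] + [1,3],
  ∂[1,2,4] = [2,4] − [1,4] + [1,2].
This gives a 15×10 integer matrix of rank 10; reducing to Smith normal form yields diagonal entries (1,1,1,1,1,1,1,1,1,2).

Reading off H_k = ker ∂_k / im ∂_{k+1}:

  H_0: rank C_0 − rank ∂_1 = 6 − 5 = 1, and the invariant factors of ∂_1 are all 1, so H_0 ≅ Z.
  H_1: rank ker ∂_1 − rank ∂_2 = (15 − 5) − 10 = 0, and ∂_2 has invariant factor 2 > 1, so H_1 ≅ Z/2.
  H_2: rank ker ∂_2 − rank ∂_3 = (10 − 10) − 0 = 0, and there is no ∂_3, so H_2 ≅ 0.

As a check, the Euler characteristic is 6 − 15 + 10 = 1, which agrees with 1 − 0 + 0 = 1.
(K is a triangulation of the real projective plane RP^2.)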